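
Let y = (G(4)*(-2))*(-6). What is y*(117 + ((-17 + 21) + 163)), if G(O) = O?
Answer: 13632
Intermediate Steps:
y = 48 (y = (4*(-2))*(-6) = -8*(-6) = 48)
y*(117 + ((-17 + 21) + 163)) = 48*(117 + ((-17 + 21) + 163)) = 48*(117 + (4 + 163)) = 48*(117 + 167) = 48*284 = 13632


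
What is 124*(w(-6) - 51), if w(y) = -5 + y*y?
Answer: -2480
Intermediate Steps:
w(y) = -5 + y**2
124*(w(-6) - 51) = 124*((-5 + (-6)**2) - 51) = 124*((-5 + 36) - 51) = 124*(31 - 51) = 124*(-20) = -2480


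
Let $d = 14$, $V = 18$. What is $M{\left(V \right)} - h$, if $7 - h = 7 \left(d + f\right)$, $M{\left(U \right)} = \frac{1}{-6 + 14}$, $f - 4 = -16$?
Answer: $\frac{57}{8} \approx 7.125$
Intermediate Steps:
$f = -12$ ($f = 4 - 16 = -12$)
$M{\left(U \right)} = \frac{1}{8}$
$h = -7$ ($h = 7 - 7 \left(14 - 12\right) = 7 - 7 \cdot 2 = 7 - 14 = -7$)
$M{\left(V \right)} - h = \frac{1}{8} - -7 = \frac{1}{8} + 7 = \frac{57}{8}$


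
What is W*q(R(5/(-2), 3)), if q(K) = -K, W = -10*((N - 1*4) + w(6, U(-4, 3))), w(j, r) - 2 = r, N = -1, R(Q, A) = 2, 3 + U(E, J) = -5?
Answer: -220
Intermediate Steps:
U(E, J) = -8 (U(E, J) = -3 - 5 = -8)
w(j, r) = 2 + r
W = 110 (W = -10*((-1 - 1*4) + (2 - 8)) = -10*((-1 - 4) - 6) = -10*(-5 - 6) = -10*(-11) = 110)
W*q(R(5/(-2), 3)) = 110*(-1*2) = 110*(-2) = -220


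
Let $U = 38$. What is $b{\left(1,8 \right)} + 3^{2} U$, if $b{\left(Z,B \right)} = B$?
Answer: $350$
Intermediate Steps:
$b{\left(1,8 \right)} + 3^{2} U = 8 + 3^{2} \cdot 38 = 8 + 9 \cdot 38 = 8 + 342 = 350$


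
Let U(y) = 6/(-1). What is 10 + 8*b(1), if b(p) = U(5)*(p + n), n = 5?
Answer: -278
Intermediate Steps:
U(y) = -6 (U(y) = 6*(-1) = -6)
b(p) = -30 - 6*p (b(p) = -6*(p + 5) = -6*(5 + p) = -30 - 6*p)
10 + 8*b(1) = 10 + 8*(-30 - 6*1) = 10 + 8*(-30 - 6) = 10 + 8*(-36) = 10 - 288 = -278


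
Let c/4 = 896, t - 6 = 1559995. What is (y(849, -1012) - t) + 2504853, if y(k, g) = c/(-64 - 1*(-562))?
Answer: 235269940/249 ≈ 9.4486e+5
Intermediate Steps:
t = 1560001 (t = 6 + 1559995 = 1560001)
c = 3584 (c = 4*896 = 3584)
y(k, g) = 1792/249 (y(k, g) = 3584/(-64 - 1*(-562)) = 3584/(-64 + 562) = 3584/498 = 3584*(1/498) = 1792/249)
(y(849, -1012) - t) + 2504853 = (1792/249 - 1*1560001) + 2504853 = (1792/249 - 1560001) + 2504853 = -388438457/249 + 2504853 = 235269940/249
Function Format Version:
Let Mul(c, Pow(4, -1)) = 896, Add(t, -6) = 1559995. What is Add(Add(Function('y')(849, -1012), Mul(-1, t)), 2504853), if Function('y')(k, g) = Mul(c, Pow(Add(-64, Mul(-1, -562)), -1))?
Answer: Rational(235269940, 249) ≈ 9.4486e+5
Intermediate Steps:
t = 1560001 (t = Add(6, 1559995) = 1560001)
c = 3584 (c = Mul(4, 896) = 3584)
Function('y')(k, g) = Rational(1792, 249) (Function('y')(k, g) = Mul(3584, Pow(Add(-64, Mul(-1, -562)), -1)) = Mul(3584, Pow(Add(-64, 562), -1)) = Mul(3584, Pow(498, -1)) = Mul(3584, Rational(1, 498)) = Rational(1792, 249))
Add(Add(Function('y')(849, -1012), Mul(-1, t)), 2504853) = Add(Add(Rational(1792, 249), Mul(-1, 1560001)), 2504853) = Add(Add(Rational(1792, 249), -1560001), 2504853) = Add(Rational(-388438457, 249), 2504853) = Rational(235269940, 249)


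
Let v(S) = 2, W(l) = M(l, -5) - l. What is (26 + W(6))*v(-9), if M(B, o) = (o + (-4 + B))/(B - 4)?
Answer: 37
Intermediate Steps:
M(B, o) = (-4 + B + o)/(-4 + B)
W(l) = -l + (-9 + l)/(-4 + l) (W(l) = (-4 + l - 5)/(-4 + l) - l = (-9 + l)/(-4 + l) - l = -l + (-9 + l)/(-4 + l))
(26 + W(6))*v(-9) = (26 + (-9 + 6 - 1*6*(-4 + 6))/(-4 + 6))*2 = (26 + (-9 + 6 - 1*6*2)/2)*2 = (26 + (-9 + 6 - 12)/2)*2 = (26 + (½)*(-15))*2 = (26 - 15/2)*2 = (37/2)*2 = 37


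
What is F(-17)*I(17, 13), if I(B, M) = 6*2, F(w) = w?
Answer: -204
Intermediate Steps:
I(B, M) = 12
F(-17)*I(17, 13) = -17*12 = -204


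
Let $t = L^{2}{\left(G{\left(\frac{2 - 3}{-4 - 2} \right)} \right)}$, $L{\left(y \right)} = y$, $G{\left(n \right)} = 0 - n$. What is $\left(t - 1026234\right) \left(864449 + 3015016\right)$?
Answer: $- \frac{47774865324565}{12} \approx -3.9812 \cdot 10^{12}$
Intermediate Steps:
$G{\left(n \right)} = - n$
$t = \frac{1}{36}$ ($t = \left(- \frac{2 - 3}{-4 - 2}\right)^{2} = \left(- \frac{-1}{-6}\right)^{2} = \left(- \frac{\left(-1\right) \left(-1\right)}{6}\right)^{2} = \left(\left(-1\right) \frac{1}{6}\right)^{2} = \left(- \frac{1}{6}\right)^{2} = \frac{1}{36} \approx 0.027778$)
$\left(t - 1026234\right) \left(864449 + 3015016\right) = \left(\frac{1}{36} - 1026234\right) \left(864449 + 3015016\right) = \left(- \frac{36944423}{36}\right) 3879465 = - \frac{47774865324565}{12}$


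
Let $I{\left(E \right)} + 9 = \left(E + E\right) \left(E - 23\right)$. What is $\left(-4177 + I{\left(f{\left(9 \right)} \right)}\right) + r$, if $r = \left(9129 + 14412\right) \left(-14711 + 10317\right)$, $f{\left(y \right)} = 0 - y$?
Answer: $-103442764$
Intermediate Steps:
$f{\left(y \right)} = - y$
$I{\left(E \right)} = -9 + 2 E \left(-23 + E\right)$ ($I{\left(E \right)} = -9 + \left(E + E\right) \left(E - 23\right) = -9 + 2 E \left(-23 + E\right)$)
$r = -103439154$ ($r = 23541 \left(-4394\right) = -103439154$)
$\left(-4177 + I{\left(f{\left(9 \right)} \right)}\right) + r = \left(-4177 - \left(9 - 162 + 46 \left(-1\right) 9\right)\right) - 103439154 = \left(-4177 - \left(-405 - 162\right)\right) - 103439154 = \left(-4177 + \left(-9 + 414 + 2 \cdot 81\right)\right) - 103439154 = \left(-4177 + \left(-9 + 414 + 162\right)\right) - 103439154 = \left(-4177 + 567\right) - 103439154 = -3610 - 103439154 = -103442764$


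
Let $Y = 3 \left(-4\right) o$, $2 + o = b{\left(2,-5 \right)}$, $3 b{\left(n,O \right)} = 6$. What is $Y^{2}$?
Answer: $0$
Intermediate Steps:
$b{\left(n,O \right)} = 2$ ($b{\left(n,O \right)} = \frac{1}{3} \cdot 6 = 2$)
$o = 0$ ($o = -2 + 2 = 0$)
$Y = 0$ ($Y = 3 \left(-4\right) 0 = \left(-12\right) 0 = 0$)
$Y^{2} = 0^{2} = 0$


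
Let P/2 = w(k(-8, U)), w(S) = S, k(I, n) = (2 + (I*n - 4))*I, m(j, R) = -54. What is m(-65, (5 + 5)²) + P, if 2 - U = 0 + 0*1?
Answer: 234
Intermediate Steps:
U = 2 (U = 2 - (0 + 0*1) = 2 - (0 + 0) = 2 - 1*0 = 2 + 0 = 2)
k(I, n) = I*(-2 + I*n) (k(I, n) = (2 + (-4 + I*n))*I = (-2 + I*n)*I = I*(-2 + I*n))
P = 288 (P = 2*(-8*(-2 - 8*2)) = 2*(-8*(-2 - 16)) = 2*(-8*(-18)) = 2*144 = 288)
m(-65, (5 + 5)²) + P = -54 + 288 = 234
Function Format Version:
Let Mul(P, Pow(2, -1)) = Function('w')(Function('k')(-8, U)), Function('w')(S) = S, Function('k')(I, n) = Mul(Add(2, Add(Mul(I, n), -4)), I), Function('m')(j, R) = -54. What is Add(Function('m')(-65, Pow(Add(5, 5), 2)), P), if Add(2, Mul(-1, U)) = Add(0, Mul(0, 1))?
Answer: 234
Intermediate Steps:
U = 2 (U = Add(2, Mul(-1, Add(0, Mul(0, 1)))) = Add(2, Mul(-1, Add(0, 0))) = Add(2, Mul(-1, 0)) = Add(2, 0) = 2)
Function('k')(I, n) = Mul(I, Add(-2, Mul(I, n))) (Function('k')(I, n) = Mul(Add(2, Add(-4, Mul(I, n))), I) = Mul(Add(-2, Mul(I, n)), I) = Mul(I, Add(-2, Mul(I, n))))
P = 288 (P = Mul(2, Mul(-8, Add(-2, Mul(-8, 2)))) = Mul(2, Mul(-8, Add(-2, -16))) = Mul(2, Mul(-8, -18)) = Mul(2, 144) = 288)
Add(Function('m')(-65, Pow(Add(5, 5), 2)), P) = Add(-54, 288) = 234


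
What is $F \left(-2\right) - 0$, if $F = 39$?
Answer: $-78$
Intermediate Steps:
$F \left(-2\right) - 0 = 39 \left(-2\right) - 0 = -78 + 0 = -78$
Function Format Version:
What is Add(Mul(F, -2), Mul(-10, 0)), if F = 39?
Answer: -78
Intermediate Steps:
Add(Mul(F, -2), Mul(-10, 0)) = Add(Mul(39, -2), Mul(-10, 0)) = Add(-78, 0) = -78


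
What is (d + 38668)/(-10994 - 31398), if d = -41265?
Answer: 371/6056 ≈ 0.061262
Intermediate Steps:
(d + 38668)/(-10994 - 31398) = (-41265 + 38668)/(-10994 - 31398) = -2597/(-42392) = -2597*(-1/42392) = 371/6056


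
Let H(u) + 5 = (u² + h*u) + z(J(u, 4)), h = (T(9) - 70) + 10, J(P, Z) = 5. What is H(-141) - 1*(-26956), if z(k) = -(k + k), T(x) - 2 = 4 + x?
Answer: 53167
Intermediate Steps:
T(x) = 6 + x (T(x) = 2 + (4 + x) = 6 + x)
z(k) = -2*k
h = -45 (h = ((6 + 9) - 70) + 10 = (15 - 70) + 10 = -55 + 10 = -45)
H(u) = -15 + u² - 45*u (H(u) = -5 + ((u² - 45*u) - 2*5) = -5 + ((u² - 45*u) - 10) = -5 + (-10 + u² - 45*u) = -15 + u² - 45*u)
H(-141) - 1*(-26956) = (-15 + (-141)² - 45*(-141)) - 1*(-26956) = (-15 + 19881 + 6345) + 26956 = 26211 + 26956 = 53167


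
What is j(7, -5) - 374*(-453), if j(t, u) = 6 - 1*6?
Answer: 169422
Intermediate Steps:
j(t, u) = 0 (j(t, u) = 6 - 6 = 0)
j(7, -5) - 374*(-453) = 0 - 374*(-453) = 0 + 169422 = 169422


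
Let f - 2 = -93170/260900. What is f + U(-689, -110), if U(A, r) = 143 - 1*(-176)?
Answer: 8365573/26090 ≈ 320.64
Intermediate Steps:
U(A, r) = 319 (U(A, r) = 143 + 176 = 319)
f = 42863/26090 (f = 2 - 93170/260900 = 2 - 93170*1/260900 = 2 - 9317/26090 = 42863/26090 ≈ 1.6429)
f + U(-689, -110) = 42863/26090 + 319 = 8365573/26090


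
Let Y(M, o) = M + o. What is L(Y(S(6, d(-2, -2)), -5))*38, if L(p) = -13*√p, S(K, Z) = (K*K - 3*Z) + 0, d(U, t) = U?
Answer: -494*√37 ≈ -3004.9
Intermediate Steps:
S(K, Z) = K² - 3*Z (S(K, Z) = (K² - 3*Z) + 0 = K² - 3*Z)
L(Y(S(6, d(-2, -2)), -5))*38 = -13*√((6² - 3*(-2)) - 5)*38 = -13*√((36 + 6) - 5)*38 = -13*√(42 - 5)*38 = -13*√37*38 = -494*√37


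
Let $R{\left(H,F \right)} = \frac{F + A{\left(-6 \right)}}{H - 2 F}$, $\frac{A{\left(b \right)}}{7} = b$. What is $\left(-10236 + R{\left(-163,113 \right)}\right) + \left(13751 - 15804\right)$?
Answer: $- \frac{4780492}{389} \approx -12289.0$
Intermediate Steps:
$A{\left(b \right)} = 7 b$
$R{\left(H,F \right)} = \frac{-42 + F}{H - 2 F}$ ($R{\left(H,F \right)} = \frac{F + 7 \left(-6\right)}{H - 2 F} = \frac{F - 42}{H - 2 F} = \frac{-42 + F}{H - 2 F}$)
$\left(-10236 + R{\left(-163,113 \right)}\right) + \left(13751 - 15804\right) = \left(-10236 + \frac{42 - 113}{\left(-1\right) \left(-163\right) + 2 \cdot 113}\right) + \left(13751 - 15804\right) = \left(-10236 + \frac{42 - 113}{163 + 226}\right) + \left(13751 - 15804\right) = \left(-10236 + \frac{1}{389} \left(-71\right)\right) - 2053 = \left(-10236 - \frac{71}{389}\right) - 2053 = - \frac{3981875}{389} - 2053 = - \frac{4780492}{389}$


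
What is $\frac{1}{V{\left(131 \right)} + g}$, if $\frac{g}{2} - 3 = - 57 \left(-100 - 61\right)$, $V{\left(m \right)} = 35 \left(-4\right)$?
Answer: $\frac{1}{18220} \approx 5.4885 \cdot 10^{-5}$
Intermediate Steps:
$V{\left(m \right)} = -140$
$g = 18360$ ($g = 6 + 2 \left(- 57 \left(-100 - 61\right)\right) = 6 + 2 \left(\left(-57\right) \left(-161\right)\right) = 6 + 2 \cdot 9177 = 6 + 18354 = 18360$)
$\frac{1}{V{\left(131 \right)} + g} = \frac{1}{-140 + 18360} = \frac{1}{18220}$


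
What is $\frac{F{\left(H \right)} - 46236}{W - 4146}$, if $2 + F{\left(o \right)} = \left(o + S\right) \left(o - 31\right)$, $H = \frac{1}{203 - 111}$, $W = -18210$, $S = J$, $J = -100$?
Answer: $\frac{365132083}{189221184} \approx 1.9297$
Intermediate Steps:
$S = -100$
$H = \frac{1}{92} \approx 0.01087$
$F{\left(o \right)} = -2 + \left(-100 + o\right) \left(-31 + o\right)$ ($F{\left(o \right)} = -2 + \left(o - 100\right) \left(o - 31\right) = -2 + \left(-100 + o\right) \left(-31 + o\right)$)
$\frac{F{\left(H \right)} - 46236}{W - 4146} = \frac{\left(3098 + \left(\frac{1}{92}\right)^{2} - \frac{131}{92}\right) - 46236}{-18210 - 4146} = \frac{\left(3098 + \frac{1}{8464} - \frac{131}{92}\right) - 46236}{-22356} = \left(\frac{26209421}{8464} - 46236\right) \left(- \frac{1}{22356}\right) = \left(- \frac{365132083}{8464}\right) \left(- \frac{1}{22356}\right) = \frac{365132083}{189221184}$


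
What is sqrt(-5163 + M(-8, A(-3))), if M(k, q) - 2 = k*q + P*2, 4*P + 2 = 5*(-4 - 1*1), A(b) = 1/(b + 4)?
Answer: I*sqrt(20730)/2 ≈ 71.99*I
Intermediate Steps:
A(b) = 1/(4 + b)
P = -27/4 (P = -1/2 + (5*(-4 - 1*1))/4 = -1/2 + (5*(-4 - 1))/4 = -1/2 + (5*(-5))/4 = -1/2 + (1/4)*(-25) = -1/2 - 25/4 = -27/4 ≈ -6.7500)
M(k, q) = -23/2 + k*q (M(k, q) = 2 + (k*q - 27/4*2) = 2 + (k*q - 27/2) = 2 + (-27/2 + k*q) = -23/2 + k*q)
sqrt(-5163 + M(-8, A(-3))) = sqrt(-5163 + (-23/2 - 8/(4 - 3))) = sqrt(-5163 + (-23/2 - 8/1)) = sqrt(-5163 + (-23/2 - 8*1)) = sqrt(-5163 + (-23/2 - 8)) = sqrt(-5163 - 39/2) = sqrt(-10365/2) = I*sqrt(20730)/2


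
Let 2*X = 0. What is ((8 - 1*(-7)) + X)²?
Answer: 225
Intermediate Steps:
X = 0 (X = (½)*0 = 0)
((8 - 1*(-7)) + X)² = ((8 - 1*(-7)) + 0)² = ((8 + 7) + 0)² = (15 + 0)² = 15² = 225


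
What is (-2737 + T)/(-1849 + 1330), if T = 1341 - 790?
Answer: 2186/519 ≈ 4.2119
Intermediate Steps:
T = 551
(-2737 + T)/(-1849 + 1330) = (-2737 + 551)/(-1849 + 1330) = -2186/(-519) = -2186*(-1/519) = 2186/519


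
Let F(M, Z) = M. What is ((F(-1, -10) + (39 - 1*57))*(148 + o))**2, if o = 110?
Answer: 24029604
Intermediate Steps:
((F(-1, -10) + (39 - 1*57))*(148 + o))**2 = ((-1 + (39 - 1*57))*(148 + 110))**2 = ((-1 + (39 - 57))*258)**2 = ((-1 - 18)*258)**2 = (-19*258)**2 = (-4902)**2 = 24029604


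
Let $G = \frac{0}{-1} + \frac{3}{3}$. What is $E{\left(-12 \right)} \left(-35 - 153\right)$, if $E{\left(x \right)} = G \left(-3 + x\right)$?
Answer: $2820$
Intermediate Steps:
$G = 1$ ($G = 0 \left(-1\right) + 3 \cdot \frac{1}{3} = 0 + 1 = 1$)
$E{\left(x \right)} = -3 + x$ ($E{\left(x \right)} = 1 \left(-3 + x\right) = -3 + x$)
$E{\left(-12 \right)} \left(-35 - 153\right) = \left(-3 - 12\right) \left(-35 - 153\right) = \left(-15\right) \left(-188\right) = 2820$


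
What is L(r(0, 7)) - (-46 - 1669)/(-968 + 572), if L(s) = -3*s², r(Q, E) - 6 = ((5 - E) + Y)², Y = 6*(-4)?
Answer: -552569027/396 ≈ -1.3954e+6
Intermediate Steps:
Y = -24
r(Q, E) = 6 + (-19 - E)² (r(Q, E) = 6 + ((5 - E) - 24)² = 6 + (-19 - E)²)
L(r(0, 7)) - (-46 - 1669)/(-968 + 572) = -3*(6 + (19 + 7)²)² - (-46 - 1669)/(-968 + 572) = -3*(6 + 26²)² - (-1715)/(-396) = -3*(6 + 676)² - (-1715)*(-1)/396 = -3*682² - 1*1715/396 = -3*465124 - 1715/396 = -1395372 - 1715/396 = -552569027/396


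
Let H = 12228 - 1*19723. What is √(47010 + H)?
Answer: √39515 ≈ 198.78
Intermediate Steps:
H = -7495 (H = 12228 - 19723 = -7495)
√(47010 + H) = √(47010 - 7495) = √39515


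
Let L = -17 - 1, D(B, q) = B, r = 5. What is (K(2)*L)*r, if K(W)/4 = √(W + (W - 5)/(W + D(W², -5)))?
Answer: -180*√6 ≈ -440.91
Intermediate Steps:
L = -18
K(W) = 4*√(W + (-5 + W)/(W + W²)) (K(W) = 4*√(W + (W - 5)/(W + W²)) = 4*√(W + (-5 + W)/(W + W²)))
(K(2)*L)*r = ((4*√((-5 + 2 + 2²*(1 + 2))/(2*(1 + 2))))*(-18))*5 = ((4*√((½)*(-5 + 2 + 4*3)/3))*(-18))*5 = ((4*√((½)*(⅓)*(-5 + 2 + 12)))*(-18))*5 = ((4*√((½)*(⅓)*9))*(-18))*5 = ((4*√(3/2))*(-18))*5 = ((4*(√6/2))*(-18))*5 = ((2*√6)*(-18))*5 = -36*√6*5 = -180*√6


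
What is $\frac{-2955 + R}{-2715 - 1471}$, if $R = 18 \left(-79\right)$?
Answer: $\frac{4377}{4186} \approx 1.0456$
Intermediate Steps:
$R = -1422$
$\frac{-2955 + R}{-2715 - 1471} = \frac{-2955 - 1422}{-2715 - 1471} = - \frac{4377}{-4186} = \left(-4377\right) \left(- \frac{1}{4186}\right) = \frac{4377}{4186}$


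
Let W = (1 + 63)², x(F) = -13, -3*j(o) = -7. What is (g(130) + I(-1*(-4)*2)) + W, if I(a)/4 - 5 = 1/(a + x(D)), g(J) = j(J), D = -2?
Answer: 61763/15 ≈ 4117.5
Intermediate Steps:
j(o) = 7/3 (j(o) = -⅓*(-7) = 7/3)
g(J) = 7/3
W = 4096 (W = 64² = 4096)
I(a) = 20 + 4/(-13 + a) (I(a) = 20 + 4/(a - 13) = 20 + 4/(-13 + a))
(g(130) + I(-1*(-4)*2)) + W = (7/3 + 4*(-64 + 5*(-1*(-4)*2))/(-13 - 1*(-4)*2)) + 4096 = (7/3 + 4*(-64 + 5*(4*2))/(-13 + 4*2)) + 4096 = (7/3 + 4*(-64 + 5*8)/(-13 + 8)) + 4096 = (7/3 + 4*(-64 + 40)/(-5)) + 4096 = (7/3 + 4*(-⅕)*(-24)) + 4096 = (7/3 + 96/5) + 4096 = 323/15 + 4096 = 61763/15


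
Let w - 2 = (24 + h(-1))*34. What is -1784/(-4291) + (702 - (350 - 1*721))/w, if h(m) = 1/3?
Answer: 18251321/10676008 ≈ 1.7096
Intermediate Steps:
h(m) = ⅓
w = 2488/3 (w = 2 + (24 + ⅓)*34 = 2 + (73/3)*34 = 2 + 2482/3 = 2488/3 ≈ 829.33)
-1784/(-4291) + (702 - (350 - 1*721))/w = -1784/(-4291) + (702 - (350 - 1*721))/(2488/3) = -1784*(-1/4291) + (702 - (350 - 721))*(3/2488) = 1784/4291 + (702 - 1*(-371))*(3/2488) = 1784/4291 + (702 + 371)*(3/2488) = 1784/4291 + 1073*(3/2488) = 1784/4291 + 3219/2488 = 18251321/10676008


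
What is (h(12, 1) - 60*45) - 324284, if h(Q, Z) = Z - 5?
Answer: -326988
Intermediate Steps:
h(Q, Z) = -5 + Z
(h(12, 1) - 60*45) - 324284 = ((-5 + 1) - 60*45) - 324284 = (-4 - 2700) - 324284 = -2704 - 324284 = -326988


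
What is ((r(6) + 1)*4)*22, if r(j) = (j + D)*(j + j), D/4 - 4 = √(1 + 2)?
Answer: 23320 + 4224*√3 ≈ 30636.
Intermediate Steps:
D = 16 + 4*√3 (D = 16 + 4*√(1 + 2) = 16 + 4*√3 ≈ 22.928)
r(j) = 2*j*(16 + j + 4*√3) (r(j) = (j + (16 + 4*√3))*(j + j) = (16 + j + 4*√3)*(2*j) = 2*j*(16 + j + 4*√3))
((r(6) + 1)*4)*22 = ((2*6*(16 + 6 + 4*√3) + 1)*4)*22 = ((2*6*(22 + 4*√3) + 1)*4)*22 = (((264 + 48*√3) + 1)*4)*22 = ((265 + 48*√3)*4)*22 = (1060 + 192*√3)*22 = 23320 + 4224*√3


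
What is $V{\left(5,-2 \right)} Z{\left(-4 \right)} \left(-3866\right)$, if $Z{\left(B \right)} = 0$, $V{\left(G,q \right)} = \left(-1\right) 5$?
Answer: $0$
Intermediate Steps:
$V{\left(G,q \right)} = -5$
$V{\left(5,-2 \right)} Z{\left(-4 \right)} \left(-3866\right) = \left(-5\right) 0 \left(-3866\right) = 0 \left(-3866\right) = 0$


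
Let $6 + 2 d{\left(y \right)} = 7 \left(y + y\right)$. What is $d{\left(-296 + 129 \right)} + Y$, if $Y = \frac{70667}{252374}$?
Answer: $- \frac{295711661}{252374} \approx -1171.7$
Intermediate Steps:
$d{\left(y \right)} = -3 + 7 y$ ($d{\left(y \right)} = -3 + \frac{7 \left(y + y\right)}{2} = -3 + \frac{7 \cdot 2 y}{2} = -3 + \frac{14 y}{2} = -3 + 7 y$)
$Y = \frac{70667}{252374}$ ($Y = 70667 \cdot \frac{1}{252374} = \frac{70667}{252374} \approx 0.28001$)
$d{\left(-296 + 129 \right)} + Y = \left(-3 + 7 \left(-296 + 129\right)\right) + \frac{70667}{252374} = \left(-3 + 7 \left(-167\right)\right) + \frac{70667}{252374} = \left(-3 - 1169\right) + \frac{70667}{252374} = -1172 + \frac{70667}{252374} = - \frac{295711661}{252374}$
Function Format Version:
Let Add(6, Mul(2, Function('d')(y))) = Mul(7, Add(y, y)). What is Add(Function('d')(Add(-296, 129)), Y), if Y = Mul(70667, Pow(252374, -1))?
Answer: Rational(-295711661, 252374) ≈ -1171.7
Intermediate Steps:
Function('d')(y) = Add(-3, Mul(7, y)) (Function('d')(y) = Add(-3, Mul(Rational(1, 2), Mul(7, Add(y, y)))) = Add(-3, Mul(Rational(1, 2), Mul(7, Mul(2, y)))) = Add(-3, Mul(Rational(1, 2), Mul(14, y))) = Add(-3, Mul(7, y)))
Y = Rational(70667, 252374) (Y = Mul(70667, Rational(1, 252374)) = Rational(70667, 252374) ≈ 0.28001)
Add(Function('d')(Add(-296, 129)), Y) = Add(Add(-3, Mul(7, Add(-296, 129))), Rational(70667, 252374)) = Add(Add(-3, Mul(7, -167)), Rational(70667, 252374)) = Add(Add(-3, -1169), Rational(70667, 252374)) = Add(-1172, Rational(70667, 252374)) = Rational(-295711661, 252374)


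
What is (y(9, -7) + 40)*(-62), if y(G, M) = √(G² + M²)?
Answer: -2480 - 62*√130 ≈ -3186.9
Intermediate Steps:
(y(9, -7) + 40)*(-62) = (√(9² + (-7)²) + 40)*(-62) = (√(81 + 49) + 40)*(-62) = (√130 + 40)*(-62) = (40 + √130)*(-62) = -2480 - 62*√130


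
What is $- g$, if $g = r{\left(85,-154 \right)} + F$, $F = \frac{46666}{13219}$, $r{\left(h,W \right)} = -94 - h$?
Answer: $\frac{2319535}{13219} \approx 175.47$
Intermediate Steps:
$F = \frac{46666}{13219}$ ($F = 46666 \cdot \frac{1}{13219} = \frac{46666}{13219} \approx 3.5302$)
$g = - \frac{2319535}{13219}$ ($g = \left(-94 - 85\right) + \frac{46666}{13219} = -179 + \frac{46666}{13219} = - \frac{2319535}{13219} \approx -175.47$)
$- g = \left(-1\right) \left(- \frac{2319535}{13219}\right) = \frac{2319535}{13219}$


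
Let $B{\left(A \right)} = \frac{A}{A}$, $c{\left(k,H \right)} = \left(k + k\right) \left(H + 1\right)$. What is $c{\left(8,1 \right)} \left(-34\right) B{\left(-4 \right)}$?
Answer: $-1088$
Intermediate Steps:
$c{\left(k,H \right)} = 2 k \left(1 + H\right)$
$B{\left(A \right)} = 1$
$c{\left(8,1 \right)} \left(-34\right) B{\left(-4 \right)} = 2 \cdot 8 \left(1 + 1\right) \left(-34\right) 1 = 2 \cdot 8 \cdot 2 \left(-34\right) 1 = 32 \left(-34\right) 1 = \left(-1088\right) 1 = -1088$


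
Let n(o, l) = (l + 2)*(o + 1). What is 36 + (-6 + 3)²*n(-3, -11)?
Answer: 198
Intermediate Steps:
n(o, l) = (1 + o)*(2 + l) (n(o, l) = (2 + l)*(1 + o) = (1 + o)*(2 + l))
36 + (-6 + 3)²*n(-3, -11) = 36 + (-6 + 3)²*(2 - 11 + 2*(-3) - 11*(-3)) = 36 + (-3)²*(2 - 11 - 6 + 33) = 36 + 9*18 = 36 + 162 = 198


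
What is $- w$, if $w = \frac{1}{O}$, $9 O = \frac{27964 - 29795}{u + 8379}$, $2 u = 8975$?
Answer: $\frac{231597}{3662} \approx 63.243$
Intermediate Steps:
$u = \frac{8975}{2}$ ($u = \frac{1}{2} \cdot 8975 = \frac{8975}{2} \approx 4487.5$)
$O = - \frac{3662}{231597}$ ($O = \frac{\left(27964 - 29795\right) \frac{1}{\frac{8975}{2} + 8379}}{9} = \frac{\left(-1831\right) \frac{1}{\frac{25733}{2}}}{9} = \frac{\left(-1831\right) \frac{2}{25733}}{9} = \frac{1}{9} \left(- \frac{3662}{25733}\right) = - \frac{3662}{231597} \approx -0.015812$)
$w = - \frac{231597}{3662}$ ($w = \frac{1}{- \frac{3662}{231597}} = - \frac{231597}{3662} \approx -63.243$)
$- w = \left(-1\right) \left(- \frac{231597}{3662}\right) = \frac{231597}{3662}$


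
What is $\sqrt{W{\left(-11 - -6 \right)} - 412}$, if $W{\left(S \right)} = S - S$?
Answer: $2 i \sqrt{103} \approx 20.298 i$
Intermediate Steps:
$W{\left(S \right)} = 0$
$\sqrt{W{\left(-11 - -6 \right)} - 412} = \sqrt{0 - 412} = \sqrt{-412} = 2 i \sqrt{103}$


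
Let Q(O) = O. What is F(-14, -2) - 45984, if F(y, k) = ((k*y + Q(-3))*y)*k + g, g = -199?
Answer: -45483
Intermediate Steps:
F(y, k) = -199 + k*y*(-3 + k*y) (F(y, k) = ((k*y - 3)*y)*k - 199 = ((-3 + k*y)*y)*k - 199 = (y*(-3 + k*y))*k - 199 = k*y*(-3 + k*y) - 199 = -199 + k*y*(-3 + k*y))
F(-14, -2) - 45984 = (-199 + (-2)**2*(-14)**2 - 3*(-2)*(-14)) - 45984 = (-199 + 4*196 - 84) - 45984 = (-199 + 784 - 84) - 45984 = 501 - 45984 = -45483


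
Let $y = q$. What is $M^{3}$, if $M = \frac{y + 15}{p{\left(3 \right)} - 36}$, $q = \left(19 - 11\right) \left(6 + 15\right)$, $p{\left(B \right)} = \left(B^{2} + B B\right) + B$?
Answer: $- \frac{226981}{125} \approx -1815.8$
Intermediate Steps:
$p{\left(B \right)} = B + 2 B^{2}$ ($p{\left(B \right)} = \left(B^{2} + B^{2}\right) + B = 2 B^{2} + B = B + 2 B^{2}$)
$q = 168$ ($q = 8 \cdot 21 = 168$)
$y = 168$
$M = - \frac{61}{5}$ ($M = \frac{168 + 15}{3 \left(1 + 2 \cdot 3\right) - 36} = \frac{183}{3 \left(1 + 6\right) - 36} = \frac{183}{3 \cdot 7 - 36} = \frac{183}{21 - 36} = \frac{183}{-15} = 183 \left(- \frac{1}{15}\right) = - \frac{61}{5} \approx -12.2$)
$M^{3} = \left(- \frac{61}{5}\right)^{3} = - \frac{226981}{125}$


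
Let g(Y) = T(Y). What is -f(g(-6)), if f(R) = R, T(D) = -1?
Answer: 1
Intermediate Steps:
g(Y) = -1
-f(g(-6)) = -1*(-1) = 1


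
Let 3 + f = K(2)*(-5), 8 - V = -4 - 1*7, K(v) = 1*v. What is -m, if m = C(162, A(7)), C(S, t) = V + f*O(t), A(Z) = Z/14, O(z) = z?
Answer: -25/2 ≈ -12.500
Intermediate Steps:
K(v) = v
V = 19 (V = 8 - (-4 - 1*7) = 8 - (-4 - 7) = 8 - 1*(-11) = 8 + 11 = 19)
A(Z) = Z/14 (A(Z) = Z*(1/14) = Z/14)
f = -13 (f = -3 + 2*(-5) = -3 - 10 = -13)
C(S, t) = 19 - 13*t
m = 25/2 (m = 19 - 13*7/14 = 19 - 13*½ = 19 - 13/2 = 25/2 ≈ 12.500)
-m = -1*25/2 = -25/2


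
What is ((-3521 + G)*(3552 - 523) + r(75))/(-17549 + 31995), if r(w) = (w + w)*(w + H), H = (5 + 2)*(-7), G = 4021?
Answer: 759200/7223 ≈ 105.11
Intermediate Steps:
H = -49 (H = 7*(-7) = -49)
r(w) = 2*w*(-49 + w) (r(w) = (w + w)*(w - 49) = (2*w)*(-49 + w) = 2*w*(-49 + w))
((-3521 + G)*(3552 - 523) + r(75))/(-17549 + 31995) = ((-3521 + 4021)*(3552 - 523) + 2*75*(-49 + 75))/(-17549 + 31995) = (500*3029 + 2*75*26)/14446 = (1514500 + 3900)*(1/14446) = 1518400*(1/14446) = 759200/7223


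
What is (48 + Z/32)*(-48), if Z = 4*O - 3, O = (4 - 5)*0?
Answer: -4599/2 ≈ -2299.5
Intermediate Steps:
O = 0 (O = -1*0 = 0)
Z = -3 (Z = 4*0 - 3 = 0 - 3 = -3)
(48 + Z/32)*(-48) = (48 - 3/32)*(-48) = (1533/32)*(-48) = -4599/2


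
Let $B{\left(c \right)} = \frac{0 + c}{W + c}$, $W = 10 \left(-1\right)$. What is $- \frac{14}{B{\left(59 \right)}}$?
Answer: $- \frac{686}{59} \approx -11.627$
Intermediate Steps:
$W = -10$
$B{\left(c \right)} = \frac{c}{-10 + c}$ ($B{\left(c \right)} = \frac{0 + c}{-10 + c} = \frac{c}{-10 + c}$)
$- \frac{14}{B{\left(59 \right)}} = - \frac{14}{59 \frac{1}{-10 + 59}} = - \frac{14}{59 \cdot \frac{1}{49}} = - \frac{14}{\frac{59}{49}} = \left(-14\right) \frac{49}{59} = - \frac{686}{59}$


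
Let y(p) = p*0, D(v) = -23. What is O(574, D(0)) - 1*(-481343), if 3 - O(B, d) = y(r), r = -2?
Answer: 481346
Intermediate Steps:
y(p) = 0
O(B, d) = 3 (O(B, d) = 3 - 1*0 = 3 + 0 = 3)
O(574, D(0)) - 1*(-481343) = 3 - 1*(-481343) = 3 + 481343 = 481346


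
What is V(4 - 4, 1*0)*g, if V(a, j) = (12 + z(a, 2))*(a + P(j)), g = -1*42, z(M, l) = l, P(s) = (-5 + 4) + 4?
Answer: -1764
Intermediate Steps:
P(s) = 3 (P(s) = -1 + 4 = 3)
g = -42
V(a, j) = 42 + 14*a (V(a, j) = (12 + 2)*(a + 3) = 14*(3 + a) = 42 + 14*a)
V(4 - 4, 1*0)*g = (42 + 14*(4 - 4))*(-42) = (42 + 14*0)*(-42) = (42 + 0)*(-42) = 42*(-42) = -1764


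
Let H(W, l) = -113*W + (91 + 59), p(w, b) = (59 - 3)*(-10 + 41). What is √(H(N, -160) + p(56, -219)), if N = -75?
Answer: √10361 ≈ 101.79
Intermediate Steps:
p(w, b) = 1736 (p(w, b) = 56*31 = 1736)
H(W, l) = 150 - 113*W (H(W, l) = -113*W + 150 = 150 - 113*W)
√(H(N, -160) + p(56, -219)) = √((150 - 113*(-75)) + 1736) = √((150 + 8475) + 1736) = √(8625 + 1736) = √10361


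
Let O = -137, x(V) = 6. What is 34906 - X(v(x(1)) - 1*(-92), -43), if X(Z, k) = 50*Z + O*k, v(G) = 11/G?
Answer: 72970/3 ≈ 24323.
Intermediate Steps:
X(Z, k) = -137*k + 50*Z (X(Z, k) = 50*Z - 137*k = -137*k + 50*Z)
34906 - X(v(x(1)) - 1*(-92), -43) = 34906 - (-137*(-43) + 50*(11/6 - 1*(-92))) = 34906 - (5891 + 50*(11*(⅙) + 92)) = 34906 - (5891 + 50*(11/6 + 92)) = 34906 - (5891 + 50*(563/6)) = 34906 - (5891 + 14075/3) = 34906 - 1*31748/3 = 34906 - 31748/3 = 72970/3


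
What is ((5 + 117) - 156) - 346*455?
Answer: -157464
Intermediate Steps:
((5 + 117) - 156) - 346*455 = (122 - 156) - 157430 = -34 - 157430 = -157464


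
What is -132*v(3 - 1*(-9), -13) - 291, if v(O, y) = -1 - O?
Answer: 1425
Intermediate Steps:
-132*v(3 - 1*(-9), -13) - 291 = -132*(-1 - (3 - 1*(-9))) - 291 = -132*(-1 - (3 + 9)) - 291 = -132*(-1 - 1*12) - 291 = -132*(-1 - 12) - 291 = -132*(-13) - 291 = 1716 - 291 = 1425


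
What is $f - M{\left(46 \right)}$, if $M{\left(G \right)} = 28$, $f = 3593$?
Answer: $3565$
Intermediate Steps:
$f - M{\left(46 \right)} = 3593 - 28 = 3565$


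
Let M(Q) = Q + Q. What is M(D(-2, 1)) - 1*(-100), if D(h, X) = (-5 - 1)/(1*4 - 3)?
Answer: 88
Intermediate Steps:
D(h, X) = -6 (D(h, X) = -6/(4 - 3) = -6/1 = -6*1 = -6)
M(Q) = 2*Q
M(D(-2, 1)) - 1*(-100) = 2*(-6) - 1*(-100) = -12 + 100 = 88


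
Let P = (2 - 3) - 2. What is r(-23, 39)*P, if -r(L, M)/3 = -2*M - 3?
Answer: -729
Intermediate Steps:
r(L, M) = 9 + 6*M (r(L, M) = -3*(-2*M - 3) = -3*(-3 - 2*M) = 9 + 6*M)
P = -3 (P = -1 - 2 = -3)
r(-23, 39)*P = (9 + 6*39)*(-3) = (9 + 234)*(-3) = 243*(-3) = -729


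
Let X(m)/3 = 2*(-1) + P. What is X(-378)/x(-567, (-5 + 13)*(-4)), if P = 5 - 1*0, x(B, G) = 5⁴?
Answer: 9/625 ≈ 0.014400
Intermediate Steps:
x(B, G) = 625
P = 5 (P = 5 + 0 = 5)
X(m) = 9 (X(m) = 3*(2*(-1) + 5) = 3*(-2 + 5) = 3*3 = 9)
X(-378)/x(-567, (-5 + 13)*(-4)) = 9/625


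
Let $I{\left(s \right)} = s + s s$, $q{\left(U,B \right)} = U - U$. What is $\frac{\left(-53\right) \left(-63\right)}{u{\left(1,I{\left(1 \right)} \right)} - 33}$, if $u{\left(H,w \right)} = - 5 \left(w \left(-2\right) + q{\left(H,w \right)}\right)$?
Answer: $- \frac{3339}{13} \approx -256.85$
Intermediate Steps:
$q{\left(U,B \right)} = 0$
$I{\left(s \right)} = s + s^{2}$
$u{\left(H,w \right)} = 10 w$ ($u{\left(H,w \right)} = - 5 \left(w \left(-2\right) + 0\right) = - 5 \left(- 2 w + 0\right) = - 5 \left(- 2 w\right) = 10 w$)
$\frac{\left(-53\right) \left(-63\right)}{u{\left(1,I{\left(1 \right)} \right)} - 33} = \frac{\left(-53\right) \left(-63\right)}{10 \cdot 1 \left(1 + 1\right) - 33} = \frac{3339}{10 \cdot 1 \cdot 2 - 33} = \frac{3339}{10 \cdot 2 - 33} = \frac{3339}{20 - 33} = \frac{3339}{-13} = 3339 \left(- \frac{1}{13}\right) = - \frac{3339}{13}$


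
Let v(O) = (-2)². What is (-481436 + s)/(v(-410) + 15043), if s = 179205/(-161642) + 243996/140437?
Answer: -840679392010669/26274975971926 ≈ -31.995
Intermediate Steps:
s = 1097922219/1746193658 (s = 179205*(-1/161642) + 243996*(1/140437) = -13785/12434 + 243996/140437 = 1097922219/1746193658 ≈ 0.62875)
v(O) = 4
(-481436 + s)/(v(-410) + 15043) = (-481436 + 1097922219/1746193658)/(4 + 15043) = -840679392010669/1746193658/15047 = -840679392010669/1746193658*1/15047 = -840679392010669/26274975971926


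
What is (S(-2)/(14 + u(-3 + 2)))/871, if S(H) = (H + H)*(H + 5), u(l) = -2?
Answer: -1/871 ≈ -0.0011481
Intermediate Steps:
S(H) = 2*H*(5 + H) (S(H) = (2*H)*(5 + H) = 2*H*(5 + H))
(S(-2)/(14 + u(-3 + 2)))/871 = ((2*(-2)*(5 - 2))/(14 - 2))/871 = ((2*(-2)*3)/12)*(1/871) = ((1/12)*(-12))*(1/871) = -1*1/871 = -1/871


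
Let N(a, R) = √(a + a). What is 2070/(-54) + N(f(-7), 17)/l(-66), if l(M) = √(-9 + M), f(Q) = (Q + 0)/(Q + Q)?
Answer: -115/3 - I*√3/15 ≈ -38.333 - 0.11547*I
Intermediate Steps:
f(Q) = ½ (f(Q) = Q/((2*Q)) = Q*(1/(2*Q)) = ½)
N(a, R) = √2*√a (N(a, R) = √(2*a) = √2*√a)
2070/(-54) + N(f(-7), 17)/l(-66) = 2070/(-54) + (√2*√(½))/(√(-9 - 66)) = 2070*(-1/54) + (√2*(√2/2))/(√(-75)) = -115/3 + 1/(5*I*√3) = -115/3 + 1*(-I*√3/15) = -115/3 - I*√3/15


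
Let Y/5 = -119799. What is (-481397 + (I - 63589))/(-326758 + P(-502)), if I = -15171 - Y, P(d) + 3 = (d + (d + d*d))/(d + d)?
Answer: -38838/327011 ≈ -0.11877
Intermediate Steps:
Y = -598995 (Y = 5*(-119799) = -598995)
P(d) = -3 + (d² + 2*d)/(2*d) (P(d) = -3 + (d + (d + d*d))/(d + d) = -3 + (d + (d + d²))/((2*d)) = -3 + (d² + 2*d)*(1/(2*d)) = -3 + (d² + 2*d)/(2*d))
I = 583824 (I = -15171 - 1*(-598995) = -15171 + 598995 = 583824)
(-481397 + (I - 63589))/(-326758 + P(-502)) = (-481397 + (583824 - 63589))/(-326758 + (-2 + (½)*(-502))) = (-481397 + 520235)/(-326758 + (-2 - 251)) = 38838/(-326758 - 253) = 38838/(-327011) = 38838*(-1/327011) = -38838/327011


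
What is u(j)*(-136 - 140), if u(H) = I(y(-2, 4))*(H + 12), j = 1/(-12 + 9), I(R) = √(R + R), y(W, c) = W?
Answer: -6440*I ≈ -6440.0*I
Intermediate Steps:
I(R) = √2*√R (I(R) = √(2*R) = √2*√R)
j = -⅓ (j = 1/(-3) = -⅓ ≈ -0.33333)
u(H) = 2*I*(12 + H) (u(H) = (√2*√(-2))*(H + 12) = (√2*(I*√2))*(12 + H) = (2*I)*(12 + H) = 2*I*(12 + H))
u(j)*(-136 - 140) = (2*I*(12 - ⅓))*(-136 - 140) = (2*I*(35/3))*(-276) = (70*I/3)*(-276) = -6440*I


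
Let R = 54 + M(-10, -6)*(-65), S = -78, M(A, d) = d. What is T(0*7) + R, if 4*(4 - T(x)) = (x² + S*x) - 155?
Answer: 1947/4 ≈ 486.75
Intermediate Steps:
R = 444 (R = 54 - 6*(-65) = 54 + 390 = 444)
T(x) = 171/4 - x²/4 + 39*x/2 (T(x) = 4 - ((x² - 78*x) - 155)/4 = 4 - (-155 + x² - 78*x)/4 = 4 + (155/4 - x²/4 + 39*x/2) = 171/4 - x²/4 + 39*x/2)
T(0*7) + R = (171/4 - (0*7)²/4 + 39*(0*7)/2) + 444 = (171/4 - ¼*0² + (39/2)*0) + 444 = (171/4 - ¼*0 + 0) + 444 = (171/4 + 0 + 0) + 444 = 171/4 + 444 = 1947/4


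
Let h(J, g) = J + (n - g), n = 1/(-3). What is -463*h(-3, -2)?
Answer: 1852/3 ≈ 617.33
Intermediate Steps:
n = -1/3 ≈ -0.33333
h(J, g) = -1/3 + J - g (h(J, g) = J + (-1/3 - g) = -1/3 + J - g)
-463*h(-3, -2) = -463*(-1/3 - 3 - 1*(-2)) = -463*(-1/3 - 3 + 2) = -463*(-4/3) = 1852/3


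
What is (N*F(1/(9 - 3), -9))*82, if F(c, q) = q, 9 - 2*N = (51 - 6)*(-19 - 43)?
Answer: -1032831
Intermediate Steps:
N = 2799/2 (N = 9/2 - (51 - 6)*(-19 - 43)/2 = 9/2 - 45*(-62)/2 = 9/2 - ½*(-2790) = 9/2 + 1395 = 2799/2 ≈ 1399.5)
(N*F(1/(9 - 3), -9))*82 = ((2799/2)*(-9))*82 = -25191/2*82 = -1032831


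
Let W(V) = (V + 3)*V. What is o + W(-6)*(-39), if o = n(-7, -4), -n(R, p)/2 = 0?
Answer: -702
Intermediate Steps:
n(R, p) = 0 (n(R, p) = -2*0 = 0)
W(V) = V*(3 + V) (W(V) = (3 + V)*V = V*(3 + V))
o = 0
o + W(-6)*(-39) = 0 - 6*(3 - 6)*(-39) = 0 - 6*(-3)*(-39) = 0 + 18*(-39) = 0 - 702 = -702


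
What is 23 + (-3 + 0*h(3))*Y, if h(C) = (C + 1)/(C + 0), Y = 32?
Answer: -73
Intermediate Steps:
h(C) = (1 + C)/C
23 + (-3 + 0*h(3))*Y = 23 + (-3 + 0*((1 + 3)/3))*32 = 23 + (-3 + 0*((⅓)*4))*32 = 23 + (-3 + 0*(4/3))*32 = 23 + (-3 + 0)*32 = 23 - 3*32 = 23 - 96 = -73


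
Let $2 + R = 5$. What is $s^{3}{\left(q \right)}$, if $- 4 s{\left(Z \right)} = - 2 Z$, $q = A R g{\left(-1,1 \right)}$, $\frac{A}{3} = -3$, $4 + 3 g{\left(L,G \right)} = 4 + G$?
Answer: $- \frac{729}{8} \approx -91.125$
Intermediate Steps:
$g{\left(L,G \right)} = \frac{G}{3}$ ($g{\left(L,G \right)} = - \frac{4}{3} + \frac{4 + G}{3} = - \frac{4}{3} + \left(\frac{4}{3} + \frac{G}{3}\right) = \frac{G}{3}$)
$R = 3$ ($R = -2 + 5 = 3$)
$A = -9$ ($A = 3 \left(-3\right) = -9$)
$q = -9$ ($q = \left(-9\right) 3 \cdot \frac{1}{3} \cdot 1 = \left(-27\right) \frac{1}{3} = -9$)
$s{\left(Z \right)} = \frac{Z}{2}$ ($s{\left(Z \right)} = - \frac{\left(-2\right) Z}{4} = \frac{Z}{2}$)
$s^{3}{\left(q \right)} = \left(\frac{1}{2} \left(-9\right)\right)^{3} = \left(- \frac{9}{2}\right)^{3} = - \frac{729}{8}$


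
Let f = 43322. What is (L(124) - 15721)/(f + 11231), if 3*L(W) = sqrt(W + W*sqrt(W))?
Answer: -15721/54553 + 2*sqrt(31 + 62*sqrt(31))/163659 ≈ -0.28794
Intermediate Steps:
L(W) = sqrt(W + W**(3/2))/3 (L(W) = sqrt(W + W*sqrt(W))/3 = sqrt(W + W**(3/2))/3)
(L(124) - 15721)/(f + 11231) = (sqrt(124 + 124**(3/2))/3 - 15721)/(43322 + 11231) = (sqrt(124 + 248*sqrt(31))/3 - 15721)/54553 = (-15721 + sqrt(124 + 248*sqrt(31))/3)*(1/54553) = -15721/54553 + sqrt(124 + 248*sqrt(31))/163659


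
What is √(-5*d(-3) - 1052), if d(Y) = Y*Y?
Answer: I*√1097 ≈ 33.121*I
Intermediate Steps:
d(Y) = Y²
√(-5*d(-3) - 1052) = √(-5*(-3)² - 1052) = √(-5*9 - 1052) = √(-45 - 1052) = √(-1097) = I*√1097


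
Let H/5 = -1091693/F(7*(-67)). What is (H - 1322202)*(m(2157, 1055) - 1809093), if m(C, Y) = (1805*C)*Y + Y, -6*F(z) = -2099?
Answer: -11529059221081075956/2099 ≈ -5.4926e+15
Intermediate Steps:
F(z) = 2099/6 (F(z) = -1/6*(-2099) = 2099/6)
H = -32750790/2099 (H = 5*(-1091693/2099/6) = 5*(-1091693*6/2099) = 5*(-6550158/2099) = -32750790/2099 ≈ -15603.)
m(C, Y) = Y + 1805*C*Y (m(C, Y) = 1805*C*Y + Y = Y + 1805*C*Y)
(H - 1322202)*(m(2157, 1055) - 1809093) = (-32750790/2099 - 1322202)*(1055*(1 + 1805*2157) - 1809093) = -2808052788*(1055*(1 + 3893385) - 1809093)/2099 = -2808052788*(1055*3893386 - 1809093)/2099 = -2808052788*(4107522230 - 1809093)/2099 = -2808052788/2099*4105713137 = -11529059221081075956/2099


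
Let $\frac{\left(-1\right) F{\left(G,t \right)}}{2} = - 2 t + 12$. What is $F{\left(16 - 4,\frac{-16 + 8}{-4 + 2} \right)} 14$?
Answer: $-112$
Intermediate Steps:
$F{\left(G,t \right)} = -24 + 4 t$ ($F{\left(G,t \right)} = - 2 \left(- 2 t + 12\right) = - 2 \left(12 - 2 t\right) = -24 + 4 t$)
$F{\left(16 - 4,\frac{-16 + 8}{-4 + 2} \right)} 14 = \left(-24 + 4 \frac{-16 + 8}{-4 + 2}\right) 14 = \left(-24 + 4 \left(- \frac{8}{-2}\right)\right) 14 = \left(-24 + 4 \left(\left(-8\right) \left(- \frac{1}{2}\right)\right)\right) 14 = \left(-24 + 4 \cdot 4\right) 14 = \left(-24 + 16\right) 14 = \left(-8\right) 14 = -112$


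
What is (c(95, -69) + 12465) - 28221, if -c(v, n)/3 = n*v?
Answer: 3909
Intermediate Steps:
c(v, n) = -3*n*v
(c(95, -69) + 12465) - 28221 = (-3*(-69)*95 + 12465) - 28221 = (19665 + 12465) - 28221 = 32130 - 28221 = 3909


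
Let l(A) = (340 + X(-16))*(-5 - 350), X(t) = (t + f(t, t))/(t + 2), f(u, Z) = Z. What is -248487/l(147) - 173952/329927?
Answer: 425917900983/280629307660 ≈ 1.5177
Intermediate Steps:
X(t) = 2*t/(2 + t) (X(t) = (t + t)/(t + 2) = (2*t)/(2 + t) = 2*t/(2 + t))
l(A) = -850580/7 (l(A) = (340 + 2*(-16)/(2 - 16))*(-5 - 350) = (340 + 2*(-16)/(-14))*(-355) = (340 + 2*(-16)*(-1/14))*(-355) = (340 + 16/7)*(-355) = (2396/7)*(-355) = -850580/7)
-248487/l(147) - 173952/329927 = -248487/(-850580/7) - 173952/329927 = -248487*(-7/850580) - 173952*1/329927 = 1739409/850580 - 173952/329927 = 425917900983/280629307660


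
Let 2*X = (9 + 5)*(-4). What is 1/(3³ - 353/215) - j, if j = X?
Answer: 152871/5452 ≈ 28.039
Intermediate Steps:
X = -28 (X = ((9 + 5)*(-4))/2 = (14*(-4))/2 = (½)*(-56) = -28)
j = -28
1/(3³ - 353/215) - j = 1/(3³ - 353/215) - 1*(-28) = 1/(27 - 353*1/215) + 28 = 1/(27 - 353/215) + 28 = 1/(5452/215) + 28 = 215/5452 + 28 = 152871/5452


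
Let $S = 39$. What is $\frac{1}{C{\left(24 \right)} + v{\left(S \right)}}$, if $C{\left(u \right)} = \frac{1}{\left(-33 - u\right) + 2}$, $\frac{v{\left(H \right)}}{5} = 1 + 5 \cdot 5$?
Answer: $\frac{55}{7149} \approx 0.0076934$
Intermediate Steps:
$v{\left(H \right)} = 130$ ($v{\left(H \right)} = 5 \left(1 + 5 \cdot 5\right) = 5 \left(1 + 25\right) = 5 \cdot 26 = 130$)
$C{\left(u \right)} = \frac{1}{-31 - u}$
$\frac{1}{C{\left(24 \right)} + v{\left(S \right)}} = \frac{1}{- \frac{1}{31 + 24} + 130} = \frac{1}{- \frac{1}{55} + 130} = \frac{1}{\frac{7149}{55}} = \frac{55}{7149}$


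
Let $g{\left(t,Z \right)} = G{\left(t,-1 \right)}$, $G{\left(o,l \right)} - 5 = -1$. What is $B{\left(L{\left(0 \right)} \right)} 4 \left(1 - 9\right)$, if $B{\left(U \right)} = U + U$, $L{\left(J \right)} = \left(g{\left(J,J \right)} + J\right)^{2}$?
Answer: $-1024$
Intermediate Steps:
$G{\left(o,l \right)} = 4$ ($G{\left(o,l \right)} = 5 - 1 = 4$)
$g{\left(t,Z \right)} = 4$
$L{\left(J \right)} = \left(4 + J\right)^{2}$
$B{\left(U \right)} = 2 U$
$B{\left(L{\left(0 \right)} \right)} 4 \left(1 - 9\right) = 2 \left(4 + 0\right)^{2} \cdot 4 \left(1 - 9\right) = 2 \cdot 4^{2} \cdot 4 \left(1 - 9\right) = 2 \cdot 16 \cdot 4 \left(-8\right) = 32 \cdot 4 \left(-8\right) = 128 \left(-8\right) = -1024$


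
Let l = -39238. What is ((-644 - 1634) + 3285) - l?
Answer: 40245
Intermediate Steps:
((-644 - 1634) + 3285) - l = ((-644 - 1634) + 3285) - 1*(-39238) = (-2278 + 3285) + 39238 = 1007 + 39238 = 40245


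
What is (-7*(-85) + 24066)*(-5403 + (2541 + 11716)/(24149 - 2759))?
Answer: -2849724370493/21390 ≈ -1.3323e+8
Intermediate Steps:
(-7*(-85) + 24066)*(-5403 + (2541 + 11716)/(24149 - 2759)) = (595 + 24066)*(-5403 + 14257/21390) = 24661*(-5403 + 14257*(1/21390)) = 24661*(-5403 + 14257/21390) = 24661*(-115555913/21390) = -2849724370493/21390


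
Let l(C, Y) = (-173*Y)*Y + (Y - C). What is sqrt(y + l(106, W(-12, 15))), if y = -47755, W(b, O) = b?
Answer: I*sqrt(72785) ≈ 269.79*I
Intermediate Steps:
l(C, Y) = Y - C - 173*Y**2 (l(C, Y) = -173*Y**2 + (Y - C) = Y - C - 173*Y**2)
sqrt(y + l(106, W(-12, 15))) = sqrt(-47755 + (-12 - 1*106 - 173*(-12)**2)) = sqrt(-47755 + (-12 - 106 - 173*144)) = sqrt(-47755 + (-12 - 106 - 24912)) = sqrt(-47755 - 25030) = sqrt(-72785) = I*sqrt(72785)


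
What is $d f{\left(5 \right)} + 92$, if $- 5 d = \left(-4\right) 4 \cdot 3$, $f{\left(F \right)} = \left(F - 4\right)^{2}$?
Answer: $\frac{508}{5} \approx 101.6$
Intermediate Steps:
$f{\left(F \right)} = \left(-4 + F\right)^{2}$
$d = \frac{48}{5}$ ($d = - \frac{\left(-4\right) 4 \cdot 3}{5} = - \frac{\left(-16\right) 3}{5} = \left(- \frac{1}{5}\right) \left(-48\right) = \frac{48}{5} \approx 9.6$)
$d f{\left(5 \right)} + 92 = \frac{48 \left(-4 + 5\right)^{2}}{5} + 92 = \frac{48 \cdot 1^{2}}{5} + 92 = \frac{48}{5} \cdot 1 + 92 = \frac{48}{5} + 92 = \frac{508}{5}$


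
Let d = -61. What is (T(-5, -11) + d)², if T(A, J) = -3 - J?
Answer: 2809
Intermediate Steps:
(T(-5, -11) + d)² = ((-3 - 1*(-11)) - 61)² = ((-3 + 11) - 61)² = (8 - 61)² = (-53)² = 2809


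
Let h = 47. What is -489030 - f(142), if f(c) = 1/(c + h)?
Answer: -92426671/189 ≈ -4.8903e+5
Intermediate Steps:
f(c) = 1/(47 + c) (f(c) = 1/(c + 47) = 1/(47 + c))
-489030 - f(142) = -489030 - 1/(47 + 142) = -489030 - 1/189 = -92426671/189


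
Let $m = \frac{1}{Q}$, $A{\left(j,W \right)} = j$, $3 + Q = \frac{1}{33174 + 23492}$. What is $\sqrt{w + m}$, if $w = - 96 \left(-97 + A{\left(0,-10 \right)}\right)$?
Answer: $\frac{19 \sqrt{745422905246}}{169997} \approx 96.497$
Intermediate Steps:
$Q = - \frac{169997}{56666}$ ($Q = -3 + \frac{1}{33174 + 23492} = -3 + \frac{1}{56666} = - \frac{169997}{56666} \approx -3.0$)
$m = - \frac{56666}{169997}$ ($m = \frac{1}{- \frac{169997}{56666}} = - \frac{56666}{169997} \approx -0.33334$)
$w = 9312$ ($w = - 96 \left(-97 + 0\right) = \left(-96\right) \left(-97\right) = 9312$)
$\sqrt{w + m} = \sqrt{9312 - \frac{56666}{169997}} = \sqrt{\frac{1582955398}{169997}} = \frac{19 \sqrt{745422905246}}{169997}$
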